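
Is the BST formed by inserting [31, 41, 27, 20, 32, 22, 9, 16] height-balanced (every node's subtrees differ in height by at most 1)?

Tree (level-order array): [31, 27, 41, 20, None, 32, None, 9, 22, None, None, None, 16]
Definition: a tree is height-balanced if, at every node, |h(left) - h(right)| <= 1 (empty subtree has height -1).
Bottom-up per-node check:
  node 16: h_left=-1, h_right=-1, diff=0 [OK], height=0
  node 9: h_left=-1, h_right=0, diff=1 [OK], height=1
  node 22: h_left=-1, h_right=-1, diff=0 [OK], height=0
  node 20: h_left=1, h_right=0, diff=1 [OK], height=2
  node 27: h_left=2, h_right=-1, diff=3 [FAIL (|2--1|=3 > 1)], height=3
  node 32: h_left=-1, h_right=-1, diff=0 [OK], height=0
  node 41: h_left=0, h_right=-1, diff=1 [OK], height=1
  node 31: h_left=3, h_right=1, diff=2 [FAIL (|3-1|=2 > 1)], height=4
Node 27 violates the condition: |2 - -1| = 3 > 1.
Result: Not balanced


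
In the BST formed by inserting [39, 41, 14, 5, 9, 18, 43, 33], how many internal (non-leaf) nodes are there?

Tree built from: [39, 41, 14, 5, 9, 18, 43, 33]
Tree (level-order array): [39, 14, 41, 5, 18, None, 43, None, 9, None, 33]
Rule: An internal node has at least one child.
Per-node child counts:
  node 39: 2 child(ren)
  node 14: 2 child(ren)
  node 5: 1 child(ren)
  node 9: 0 child(ren)
  node 18: 1 child(ren)
  node 33: 0 child(ren)
  node 41: 1 child(ren)
  node 43: 0 child(ren)
Matching nodes: [39, 14, 5, 18, 41]
Count of internal (non-leaf) nodes: 5


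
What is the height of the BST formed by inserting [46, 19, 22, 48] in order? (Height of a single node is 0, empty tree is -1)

Insertion order: [46, 19, 22, 48]
Tree (level-order array): [46, 19, 48, None, 22]
Compute height bottom-up (empty subtree = -1):
  height(22) = 1 + max(-1, -1) = 0
  height(19) = 1 + max(-1, 0) = 1
  height(48) = 1 + max(-1, -1) = 0
  height(46) = 1 + max(1, 0) = 2
Height = 2


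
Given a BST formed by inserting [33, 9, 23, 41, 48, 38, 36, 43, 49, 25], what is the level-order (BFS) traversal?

Tree insertion order: [33, 9, 23, 41, 48, 38, 36, 43, 49, 25]
Tree (level-order array): [33, 9, 41, None, 23, 38, 48, None, 25, 36, None, 43, 49]
BFS from the root, enqueuing left then right child of each popped node:
  queue [33] -> pop 33, enqueue [9, 41], visited so far: [33]
  queue [9, 41] -> pop 9, enqueue [23], visited so far: [33, 9]
  queue [41, 23] -> pop 41, enqueue [38, 48], visited so far: [33, 9, 41]
  queue [23, 38, 48] -> pop 23, enqueue [25], visited so far: [33, 9, 41, 23]
  queue [38, 48, 25] -> pop 38, enqueue [36], visited so far: [33, 9, 41, 23, 38]
  queue [48, 25, 36] -> pop 48, enqueue [43, 49], visited so far: [33, 9, 41, 23, 38, 48]
  queue [25, 36, 43, 49] -> pop 25, enqueue [none], visited so far: [33, 9, 41, 23, 38, 48, 25]
  queue [36, 43, 49] -> pop 36, enqueue [none], visited so far: [33, 9, 41, 23, 38, 48, 25, 36]
  queue [43, 49] -> pop 43, enqueue [none], visited so far: [33, 9, 41, 23, 38, 48, 25, 36, 43]
  queue [49] -> pop 49, enqueue [none], visited so far: [33, 9, 41, 23, 38, 48, 25, 36, 43, 49]
Result: [33, 9, 41, 23, 38, 48, 25, 36, 43, 49]


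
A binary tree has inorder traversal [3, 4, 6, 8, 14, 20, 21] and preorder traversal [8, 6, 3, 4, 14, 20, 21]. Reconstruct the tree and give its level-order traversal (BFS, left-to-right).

Inorder:  [3, 4, 6, 8, 14, 20, 21]
Preorder: [8, 6, 3, 4, 14, 20, 21]
Algorithm: preorder visits root first, so consume preorder in order;
for each root, split the current inorder slice at that value into
left-subtree inorder and right-subtree inorder, then recurse.
Recursive splits:
  root=8; inorder splits into left=[3, 4, 6], right=[14, 20, 21]
  root=6; inorder splits into left=[3, 4], right=[]
  root=3; inorder splits into left=[], right=[4]
  root=4; inorder splits into left=[], right=[]
  root=14; inorder splits into left=[], right=[20, 21]
  root=20; inorder splits into left=[], right=[21]
  root=21; inorder splits into left=[], right=[]
Reconstructed level-order: [8, 6, 14, 3, 20, 4, 21]


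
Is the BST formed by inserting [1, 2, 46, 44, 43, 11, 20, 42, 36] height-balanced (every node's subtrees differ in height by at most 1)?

Tree (level-order array): [1, None, 2, None, 46, 44, None, 43, None, 11, None, None, 20, None, 42, 36]
Definition: a tree is height-balanced if, at every node, |h(left) - h(right)| <= 1 (empty subtree has height -1).
Bottom-up per-node check:
  node 36: h_left=-1, h_right=-1, diff=0 [OK], height=0
  node 42: h_left=0, h_right=-1, diff=1 [OK], height=1
  node 20: h_left=-1, h_right=1, diff=2 [FAIL (|-1-1|=2 > 1)], height=2
  node 11: h_left=-1, h_right=2, diff=3 [FAIL (|-1-2|=3 > 1)], height=3
  node 43: h_left=3, h_right=-1, diff=4 [FAIL (|3--1|=4 > 1)], height=4
  node 44: h_left=4, h_right=-1, diff=5 [FAIL (|4--1|=5 > 1)], height=5
  node 46: h_left=5, h_right=-1, diff=6 [FAIL (|5--1|=6 > 1)], height=6
  node 2: h_left=-1, h_right=6, diff=7 [FAIL (|-1-6|=7 > 1)], height=7
  node 1: h_left=-1, h_right=7, diff=8 [FAIL (|-1-7|=8 > 1)], height=8
Node 20 violates the condition: |-1 - 1| = 2 > 1.
Result: Not balanced


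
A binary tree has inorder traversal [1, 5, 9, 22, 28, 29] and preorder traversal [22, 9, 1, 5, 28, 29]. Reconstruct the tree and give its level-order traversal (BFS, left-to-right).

Inorder:  [1, 5, 9, 22, 28, 29]
Preorder: [22, 9, 1, 5, 28, 29]
Algorithm: preorder visits root first, so consume preorder in order;
for each root, split the current inorder slice at that value into
left-subtree inorder and right-subtree inorder, then recurse.
Recursive splits:
  root=22; inorder splits into left=[1, 5, 9], right=[28, 29]
  root=9; inorder splits into left=[1, 5], right=[]
  root=1; inorder splits into left=[], right=[5]
  root=5; inorder splits into left=[], right=[]
  root=28; inorder splits into left=[], right=[29]
  root=29; inorder splits into left=[], right=[]
Reconstructed level-order: [22, 9, 28, 1, 29, 5]


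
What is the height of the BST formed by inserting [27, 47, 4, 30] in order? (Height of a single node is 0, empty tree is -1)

Insertion order: [27, 47, 4, 30]
Tree (level-order array): [27, 4, 47, None, None, 30]
Compute height bottom-up (empty subtree = -1):
  height(4) = 1 + max(-1, -1) = 0
  height(30) = 1 + max(-1, -1) = 0
  height(47) = 1 + max(0, -1) = 1
  height(27) = 1 + max(0, 1) = 2
Height = 2


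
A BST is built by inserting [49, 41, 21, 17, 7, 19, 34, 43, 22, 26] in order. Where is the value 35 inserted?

Starting tree (level order): [49, 41, None, 21, 43, 17, 34, None, None, 7, 19, 22, None, None, None, None, None, None, 26]
Insertion path: 49 -> 41 -> 21 -> 34
Result: insert 35 as right child of 34
Final tree (level order): [49, 41, None, 21, 43, 17, 34, None, None, 7, 19, 22, 35, None, None, None, None, None, 26]


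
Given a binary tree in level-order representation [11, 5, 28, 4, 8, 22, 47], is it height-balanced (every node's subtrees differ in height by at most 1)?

Tree (level-order array): [11, 5, 28, 4, 8, 22, 47]
Definition: a tree is height-balanced if, at every node, |h(left) - h(right)| <= 1 (empty subtree has height -1).
Bottom-up per-node check:
  node 4: h_left=-1, h_right=-1, diff=0 [OK], height=0
  node 8: h_left=-1, h_right=-1, diff=0 [OK], height=0
  node 5: h_left=0, h_right=0, diff=0 [OK], height=1
  node 22: h_left=-1, h_right=-1, diff=0 [OK], height=0
  node 47: h_left=-1, h_right=-1, diff=0 [OK], height=0
  node 28: h_left=0, h_right=0, diff=0 [OK], height=1
  node 11: h_left=1, h_right=1, diff=0 [OK], height=2
All nodes satisfy the balance condition.
Result: Balanced


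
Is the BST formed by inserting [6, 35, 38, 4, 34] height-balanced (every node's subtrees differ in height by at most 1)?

Tree (level-order array): [6, 4, 35, None, None, 34, 38]
Definition: a tree is height-balanced if, at every node, |h(left) - h(right)| <= 1 (empty subtree has height -1).
Bottom-up per-node check:
  node 4: h_left=-1, h_right=-1, diff=0 [OK], height=0
  node 34: h_left=-1, h_right=-1, diff=0 [OK], height=0
  node 38: h_left=-1, h_right=-1, diff=0 [OK], height=0
  node 35: h_left=0, h_right=0, diff=0 [OK], height=1
  node 6: h_left=0, h_right=1, diff=1 [OK], height=2
All nodes satisfy the balance condition.
Result: Balanced


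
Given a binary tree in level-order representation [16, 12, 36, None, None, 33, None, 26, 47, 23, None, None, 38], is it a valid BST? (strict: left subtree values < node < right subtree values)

Level-order array: [16, 12, 36, None, None, 33, None, 26, 47, 23, None, None, 38]
Validate using subtree bounds (lo, hi): at each node, require lo < value < hi,
then recurse left with hi=value and right with lo=value.
Preorder trace (stopping at first violation):
  at node 16 with bounds (-inf, +inf): OK
  at node 12 with bounds (-inf, 16): OK
  at node 36 with bounds (16, +inf): OK
  at node 33 with bounds (16, 36): OK
  at node 26 with bounds (16, 33): OK
  at node 23 with bounds (16, 26): OK
  at node 47 with bounds (33, 36): VIOLATION
Node 47 violates its bound: not (33 < 47 < 36).
Result: Not a valid BST


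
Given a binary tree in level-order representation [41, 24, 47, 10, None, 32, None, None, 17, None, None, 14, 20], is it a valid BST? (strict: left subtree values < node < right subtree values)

Level-order array: [41, 24, 47, 10, None, 32, None, None, 17, None, None, 14, 20]
Validate using subtree bounds (lo, hi): at each node, require lo < value < hi,
then recurse left with hi=value and right with lo=value.
Preorder trace (stopping at first violation):
  at node 41 with bounds (-inf, +inf): OK
  at node 24 with bounds (-inf, 41): OK
  at node 10 with bounds (-inf, 24): OK
  at node 17 with bounds (10, 24): OK
  at node 14 with bounds (10, 17): OK
  at node 20 with bounds (17, 24): OK
  at node 47 with bounds (41, +inf): OK
  at node 32 with bounds (41, 47): VIOLATION
Node 32 violates its bound: not (41 < 32 < 47).
Result: Not a valid BST


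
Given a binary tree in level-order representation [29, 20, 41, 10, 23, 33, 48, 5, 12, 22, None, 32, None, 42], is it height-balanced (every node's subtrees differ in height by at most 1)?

Tree (level-order array): [29, 20, 41, 10, 23, 33, 48, 5, 12, 22, None, 32, None, 42]
Definition: a tree is height-balanced if, at every node, |h(left) - h(right)| <= 1 (empty subtree has height -1).
Bottom-up per-node check:
  node 5: h_left=-1, h_right=-1, diff=0 [OK], height=0
  node 12: h_left=-1, h_right=-1, diff=0 [OK], height=0
  node 10: h_left=0, h_right=0, diff=0 [OK], height=1
  node 22: h_left=-1, h_right=-1, diff=0 [OK], height=0
  node 23: h_left=0, h_right=-1, diff=1 [OK], height=1
  node 20: h_left=1, h_right=1, diff=0 [OK], height=2
  node 32: h_left=-1, h_right=-1, diff=0 [OK], height=0
  node 33: h_left=0, h_right=-1, diff=1 [OK], height=1
  node 42: h_left=-1, h_right=-1, diff=0 [OK], height=0
  node 48: h_left=0, h_right=-1, diff=1 [OK], height=1
  node 41: h_left=1, h_right=1, diff=0 [OK], height=2
  node 29: h_left=2, h_right=2, diff=0 [OK], height=3
All nodes satisfy the balance condition.
Result: Balanced


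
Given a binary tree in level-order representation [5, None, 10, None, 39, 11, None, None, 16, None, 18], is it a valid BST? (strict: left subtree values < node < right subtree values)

Level-order array: [5, None, 10, None, 39, 11, None, None, 16, None, 18]
Validate using subtree bounds (lo, hi): at each node, require lo < value < hi,
then recurse left with hi=value and right with lo=value.
Preorder trace (stopping at first violation):
  at node 5 with bounds (-inf, +inf): OK
  at node 10 with bounds (5, +inf): OK
  at node 39 with bounds (10, +inf): OK
  at node 11 with bounds (10, 39): OK
  at node 16 with bounds (11, 39): OK
  at node 18 with bounds (16, 39): OK
No violation found at any node.
Result: Valid BST


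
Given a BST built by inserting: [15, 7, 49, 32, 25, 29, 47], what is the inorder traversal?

Tree insertion order: [15, 7, 49, 32, 25, 29, 47]
Tree (level-order array): [15, 7, 49, None, None, 32, None, 25, 47, None, 29]
Inorder traversal: [7, 15, 25, 29, 32, 47, 49]


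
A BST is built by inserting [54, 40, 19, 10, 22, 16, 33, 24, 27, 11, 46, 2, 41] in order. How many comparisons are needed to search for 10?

Search path for 10: 54 -> 40 -> 19 -> 10
Found: True
Comparisons: 4


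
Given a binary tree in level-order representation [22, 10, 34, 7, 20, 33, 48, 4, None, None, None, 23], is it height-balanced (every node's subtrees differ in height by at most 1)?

Tree (level-order array): [22, 10, 34, 7, 20, 33, 48, 4, None, None, None, 23]
Definition: a tree is height-balanced if, at every node, |h(left) - h(right)| <= 1 (empty subtree has height -1).
Bottom-up per-node check:
  node 4: h_left=-1, h_right=-1, diff=0 [OK], height=0
  node 7: h_left=0, h_right=-1, diff=1 [OK], height=1
  node 20: h_left=-1, h_right=-1, diff=0 [OK], height=0
  node 10: h_left=1, h_right=0, diff=1 [OK], height=2
  node 23: h_left=-1, h_right=-1, diff=0 [OK], height=0
  node 33: h_left=0, h_right=-1, diff=1 [OK], height=1
  node 48: h_left=-1, h_right=-1, diff=0 [OK], height=0
  node 34: h_left=1, h_right=0, diff=1 [OK], height=2
  node 22: h_left=2, h_right=2, diff=0 [OK], height=3
All nodes satisfy the balance condition.
Result: Balanced


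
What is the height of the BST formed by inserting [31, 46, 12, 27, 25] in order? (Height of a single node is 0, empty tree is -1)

Insertion order: [31, 46, 12, 27, 25]
Tree (level-order array): [31, 12, 46, None, 27, None, None, 25]
Compute height bottom-up (empty subtree = -1):
  height(25) = 1 + max(-1, -1) = 0
  height(27) = 1 + max(0, -1) = 1
  height(12) = 1 + max(-1, 1) = 2
  height(46) = 1 + max(-1, -1) = 0
  height(31) = 1 + max(2, 0) = 3
Height = 3


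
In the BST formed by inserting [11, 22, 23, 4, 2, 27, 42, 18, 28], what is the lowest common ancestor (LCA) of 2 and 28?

Tree insertion order: [11, 22, 23, 4, 2, 27, 42, 18, 28]
Tree (level-order array): [11, 4, 22, 2, None, 18, 23, None, None, None, None, None, 27, None, 42, 28]
In a BST, the LCA of p=2, q=28 is the first node v on the
root-to-leaf path with p <= v <= q (go left if both < v, right if both > v).
Walk from root:
  at 11: 2 <= 11 <= 28, this is the LCA
LCA = 11


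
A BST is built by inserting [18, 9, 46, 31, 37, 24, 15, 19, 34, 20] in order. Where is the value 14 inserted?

Starting tree (level order): [18, 9, 46, None, 15, 31, None, None, None, 24, 37, 19, None, 34, None, None, 20]
Insertion path: 18 -> 9 -> 15
Result: insert 14 as left child of 15
Final tree (level order): [18, 9, 46, None, 15, 31, None, 14, None, 24, 37, None, None, 19, None, 34, None, None, 20]


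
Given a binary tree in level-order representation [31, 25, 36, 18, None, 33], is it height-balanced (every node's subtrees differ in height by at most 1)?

Tree (level-order array): [31, 25, 36, 18, None, 33]
Definition: a tree is height-balanced if, at every node, |h(left) - h(right)| <= 1 (empty subtree has height -1).
Bottom-up per-node check:
  node 18: h_left=-1, h_right=-1, diff=0 [OK], height=0
  node 25: h_left=0, h_right=-1, diff=1 [OK], height=1
  node 33: h_left=-1, h_right=-1, diff=0 [OK], height=0
  node 36: h_left=0, h_right=-1, diff=1 [OK], height=1
  node 31: h_left=1, h_right=1, diff=0 [OK], height=2
All nodes satisfy the balance condition.
Result: Balanced


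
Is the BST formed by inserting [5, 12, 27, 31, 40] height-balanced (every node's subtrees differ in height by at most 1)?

Tree (level-order array): [5, None, 12, None, 27, None, 31, None, 40]
Definition: a tree is height-balanced if, at every node, |h(left) - h(right)| <= 1 (empty subtree has height -1).
Bottom-up per-node check:
  node 40: h_left=-1, h_right=-1, diff=0 [OK], height=0
  node 31: h_left=-1, h_right=0, diff=1 [OK], height=1
  node 27: h_left=-1, h_right=1, diff=2 [FAIL (|-1-1|=2 > 1)], height=2
  node 12: h_left=-1, h_right=2, diff=3 [FAIL (|-1-2|=3 > 1)], height=3
  node 5: h_left=-1, h_right=3, diff=4 [FAIL (|-1-3|=4 > 1)], height=4
Node 27 violates the condition: |-1 - 1| = 2 > 1.
Result: Not balanced


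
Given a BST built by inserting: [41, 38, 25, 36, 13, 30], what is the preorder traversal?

Tree insertion order: [41, 38, 25, 36, 13, 30]
Tree (level-order array): [41, 38, None, 25, None, 13, 36, None, None, 30]
Preorder traversal: [41, 38, 25, 13, 36, 30]


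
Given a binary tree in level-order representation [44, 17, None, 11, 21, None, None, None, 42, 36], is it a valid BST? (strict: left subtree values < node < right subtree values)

Level-order array: [44, 17, None, 11, 21, None, None, None, 42, 36]
Validate using subtree bounds (lo, hi): at each node, require lo < value < hi,
then recurse left with hi=value and right with lo=value.
Preorder trace (stopping at first violation):
  at node 44 with bounds (-inf, +inf): OK
  at node 17 with bounds (-inf, 44): OK
  at node 11 with bounds (-inf, 17): OK
  at node 21 with bounds (17, 44): OK
  at node 42 with bounds (21, 44): OK
  at node 36 with bounds (21, 42): OK
No violation found at any node.
Result: Valid BST


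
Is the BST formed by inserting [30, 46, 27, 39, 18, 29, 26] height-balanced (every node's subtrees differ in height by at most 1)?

Tree (level-order array): [30, 27, 46, 18, 29, 39, None, None, 26]
Definition: a tree is height-balanced if, at every node, |h(left) - h(right)| <= 1 (empty subtree has height -1).
Bottom-up per-node check:
  node 26: h_left=-1, h_right=-1, diff=0 [OK], height=0
  node 18: h_left=-1, h_right=0, diff=1 [OK], height=1
  node 29: h_left=-1, h_right=-1, diff=0 [OK], height=0
  node 27: h_left=1, h_right=0, diff=1 [OK], height=2
  node 39: h_left=-1, h_right=-1, diff=0 [OK], height=0
  node 46: h_left=0, h_right=-1, diff=1 [OK], height=1
  node 30: h_left=2, h_right=1, diff=1 [OK], height=3
All nodes satisfy the balance condition.
Result: Balanced


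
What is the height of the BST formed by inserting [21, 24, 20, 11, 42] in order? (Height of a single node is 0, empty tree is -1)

Insertion order: [21, 24, 20, 11, 42]
Tree (level-order array): [21, 20, 24, 11, None, None, 42]
Compute height bottom-up (empty subtree = -1):
  height(11) = 1 + max(-1, -1) = 0
  height(20) = 1 + max(0, -1) = 1
  height(42) = 1 + max(-1, -1) = 0
  height(24) = 1 + max(-1, 0) = 1
  height(21) = 1 + max(1, 1) = 2
Height = 2


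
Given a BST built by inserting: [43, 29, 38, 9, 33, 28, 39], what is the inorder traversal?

Tree insertion order: [43, 29, 38, 9, 33, 28, 39]
Tree (level-order array): [43, 29, None, 9, 38, None, 28, 33, 39]
Inorder traversal: [9, 28, 29, 33, 38, 39, 43]


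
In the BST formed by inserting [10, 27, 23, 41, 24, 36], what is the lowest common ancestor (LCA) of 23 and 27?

Tree insertion order: [10, 27, 23, 41, 24, 36]
Tree (level-order array): [10, None, 27, 23, 41, None, 24, 36]
In a BST, the LCA of p=23, q=27 is the first node v on the
root-to-leaf path with p <= v <= q (go left if both < v, right if both > v).
Walk from root:
  at 10: both 23 and 27 > 10, go right
  at 27: 23 <= 27 <= 27, this is the LCA
LCA = 27


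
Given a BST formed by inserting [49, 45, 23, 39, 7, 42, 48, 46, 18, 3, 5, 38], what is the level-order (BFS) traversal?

Tree insertion order: [49, 45, 23, 39, 7, 42, 48, 46, 18, 3, 5, 38]
Tree (level-order array): [49, 45, None, 23, 48, 7, 39, 46, None, 3, 18, 38, 42, None, None, None, 5]
BFS from the root, enqueuing left then right child of each popped node:
  queue [49] -> pop 49, enqueue [45], visited so far: [49]
  queue [45] -> pop 45, enqueue [23, 48], visited so far: [49, 45]
  queue [23, 48] -> pop 23, enqueue [7, 39], visited so far: [49, 45, 23]
  queue [48, 7, 39] -> pop 48, enqueue [46], visited so far: [49, 45, 23, 48]
  queue [7, 39, 46] -> pop 7, enqueue [3, 18], visited so far: [49, 45, 23, 48, 7]
  queue [39, 46, 3, 18] -> pop 39, enqueue [38, 42], visited so far: [49, 45, 23, 48, 7, 39]
  queue [46, 3, 18, 38, 42] -> pop 46, enqueue [none], visited so far: [49, 45, 23, 48, 7, 39, 46]
  queue [3, 18, 38, 42] -> pop 3, enqueue [5], visited so far: [49, 45, 23, 48, 7, 39, 46, 3]
  queue [18, 38, 42, 5] -> pop 18, enqueue [none], visited so far: [49, 45, 23, 48, 7, 39, 46, 3, 18]
  queue [38, 42, 5] -> pop 38, enqueue [none], visited so far: [49, 45, 23, 48, 7, 39, 46, 3, 18, 38]
  queue [42, 5] -> pop 42, enqueue [none], visited so far: [49, 45, 23, 48, 7, 39, 46, 3, 18, 38, 42]
  queue [5] -> pop 5, enqueue [none], visited so far: [49, 45, 23, 48, 7, 39, 46, 3, 18, 38, 42, 5]
Result: [49, 45, 23, 48, 7, 39, 46, 3, 18, 38, 42, 5]


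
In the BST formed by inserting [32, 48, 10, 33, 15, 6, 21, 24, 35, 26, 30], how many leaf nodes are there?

Tree built from: [32, 48, 10, 33, 15, 6, 21, 24, 35, 26, 30]
Tree (level-order array): [32, 10, 48, 6, 15, 33, None, None, None, None, 21, None, 35, None, 24, None, None, None, 26, None, 30]
Rule: A leaf has 0 children.
Per-node child counts:
  node 32: 2 child(ren)
  node 10: 2 child(ren)
  node 6: 0 child(ren)
  node 15: 1 child(ren)
  node 21: 1 child(ren)
  node 24: 1 child(ren)
  node 26: 1 child(ren)
  node 30: 0 child(ren)
  node 48: 1 child(ren)
  node 33: 1 child(ren)
  node 35: 0 child(ren)
Matching nodes: [6, 30, 35]
Count of leaf nodes: 3


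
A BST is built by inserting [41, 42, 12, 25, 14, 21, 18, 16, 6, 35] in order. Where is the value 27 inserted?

Starting tree (level order): [41, 12, 42, 6, 25, None, None, None, None, 14, 35, None, 21, None, None, 18, None, 16]
Insertion path: 41 -> 12 -> 25 -> 35
Result: insert 27 as left child of 35
Final tree (level order): [41, 12, 42, 6, 25, None, None, None, None, 14, 35, None, 21, 27, None, 18, None, None, None, 16]


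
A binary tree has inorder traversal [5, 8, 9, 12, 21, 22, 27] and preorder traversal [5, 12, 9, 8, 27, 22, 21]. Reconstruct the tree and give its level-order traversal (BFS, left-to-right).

Inorder:  [5, 8, 9, 12, 21, 22, 27]
Preorder: [5, 12, 9, 8, 27, 22, 21]
Algorithm: preorder visits root first, so consume preorder in order;
for each root, split the current inorder slice at that value into
left-subtree inorder and right-subtree inorder, then recurse.
Recursive splits:
  root=5; inorder splits into left=[], right=[8, 9, 12, 21, 22, 27]
  root=12; inorder splits into left=[8, 9], right=[21, 22, 27]
  root=9; inorder splits into left=[8], right=[]
  root=8; inorder splits into left=[], right=[]
  root=27; inorder splits into left=[21, 22], right=[]
  root=22; inorder splits into left=[21], right=[]
  root=21; inorder splits into left=[], right=[]
Reconstructed level-order: [5, 12, 9, 27, 8, 22, 21]


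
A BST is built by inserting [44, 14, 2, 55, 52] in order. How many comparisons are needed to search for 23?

Search path for 23: 44 -> 14
Found: False
Comparisons: 2


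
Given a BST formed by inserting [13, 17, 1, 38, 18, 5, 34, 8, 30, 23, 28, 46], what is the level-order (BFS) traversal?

Tree insertion order: [13, 17, 1, 38, 18, 5, 34, 8, 30, 23, 28, 46]
Tree (level-order array): [13, 1, 17, None, 5, None, 38, None, 8, 18, 46, None, None, None, 34, None, None, 30, None, 23, None, None, 28]
BFS from the root, enqueuing left then right child of each popped node:
  queue [13] -> pop 13, enqueue [1, 17], visited so far: [13]
  queue [1, 17] -> pop 1, enqueue [5], visited so far: [13, 1]
  queue [17, 5] -> pop 17, enqueue [38], visited so far: [13, 1, 17]
  queue [5, 38] -> pop 5, enqueue [8], visited so far: [13, 1, 17, 5]
  queue [38, 8] -> pop 38, enqueue [18, 46], visited so far: [13, 1, 17, 5, 38]
  queue [8, 18, 46] -> pop 8, enqueue [none], visited so far: [13, 1, 17, 5, 38, 8]
  queue [18, 46] -> pop 18, enqueue [34], visited so far: [13, 1, 17, 5, 38, 8, 18]
  queue [46, 34] -> pop 46, enqueue [none], visited so far: [13, 1, 17, 5, 38, 8, 18, 46]
  queue [34] -> pop 34, enqueue [30], visited so far: [13, 1, 17, 5, 38, 8, 18, 46, 34]
  queue [30] -> pop 30, enqueue [23], visited so far: [13, 1, 17, 5, 38, 8, 18, 46, 34, 30]
  queue [23] -> pop 23, enqueue [28], visited so far: [13, 1, 17, 5, 38, 8, 18, 46, 34, 30, 23]
  queue [28] -> pop 28, enqueue [none], visited so far: [13, 1, 17, 5, 38, 8, 18, 46, 34, 30, 23, 28]
Result: [13, 1, 17, 5, 38, 8, 18, 46, 34, 30, 23, 28]


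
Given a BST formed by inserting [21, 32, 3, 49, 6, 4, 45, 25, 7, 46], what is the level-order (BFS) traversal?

Tree insertion order: [21, 32, 3, 49, 6, 4, 45, 25, 7, 46]
Tree (level-order array): [21, 3, 32, None, 6, 25, 49, 4, 7, None, None, 45, None, None, None, None, None, None, 46]
BFS from the root, enqueuing left then right child of each popped node:
  queue [21] -> pop 21, enqueue [3, 32], visited so far: [21]
  queue [3, 32] -> pop 3, enqueue [6], visited so far: [21, 3]
  queue [32, 6] -> pop 32, enqueue [25, 49], visited so far: [21, 3, 32]
  queue [6, 25, 49] -> pop 6, enqueue [4, 7], visited so far: [21, 3, 32, 6]
  queue [25, 49, 4, 7] -> pop 25, enqueue [none], visited so far: [21, 3, 32, 6, 25]
  queue [49, 4, 7] -> pop 49, enqueue [45], visited so far: [21, 3, 32, 6, 25, 49]
  queue [4, 7, 45] -> pop 4, enqueue [none], visited so far: [21, 3, 32, 6, 25, 49, 4]
  queue [7, 45] -> pop 7, enqueue [none], visited so far: [21, 3, 32, 6, 25, 49, 4, 7]
  queue [45] -> pop 45, enqueue [46], visited so far: [21, 3, 32, 6, 25, 49, 4, 7, 45]
  queue [46] -> pop 46, enqueue [none], visited so far: [21, 3, 32, 6, 25, 49, 4, 7, 45, 46]
Result: [21, 3, 32, 6, 25, 49, 4, 7, 45, 46]


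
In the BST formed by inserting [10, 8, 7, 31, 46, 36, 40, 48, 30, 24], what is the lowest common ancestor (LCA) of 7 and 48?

Tree insertion order: [10, 8, 7, 31, 46, 36, 40, 48, 30, 24]
Tree (level-order array): [10, 8, 31, 7, None, 30, 46, None, None, 24, None, 36, 48, None, None, None, 40]
In a BST, the LCA of p=7, q=48 is the first node v on the
root-to-leaf path with p <= v <= q (go left if both < v, right if both > v).
Walk from root:
  at 10: 7 <= 10 <= 48, this is the LCA
LCA = 10


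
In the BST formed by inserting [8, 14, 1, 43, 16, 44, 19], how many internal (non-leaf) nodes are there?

Tree built from: [8, 14, 1, 43, 16, 44, 19]
Tree (level-order array): [8, 1, 14, None, None, None, 43, 16, 44, None, 19]
Rule: An internal node has at least one child.
Per-node child counts:
  node 8: 2 child(ren)
  node 1: 0 child(ren)
  node 14: 1 child(ren)
  node 43: 2 child(ren)
  node 16: 1 child(ren)
  node 19: 0 child(ren)
  node 44: 0 child(ren)
Matching nodes: [8, 14, 43, 16]
Count of internal (non-leaf) nodes: 4


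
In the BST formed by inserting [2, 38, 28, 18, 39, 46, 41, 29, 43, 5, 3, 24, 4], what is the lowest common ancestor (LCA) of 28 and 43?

Tree insertion order: [2, 38, 28, 18, 39, 46, 41, 29, 43, 5, 3, 24, 4]
Tree (level-order array): [2, None, 38, 28, 39, 18, 29, None, 46, 5, 24, None, None, 41, None, 3, None, None, None, None, 43, None, 4]
In a BST, the LCA of p=28, q=43 is the first node v on the
root-to-leaf path with p <= v <= q (go left if both < v, right if both > v).
Walk from root:
  at 2: both 28 and 43 > 2, go right
  at 38: 28 <= 38 <= 43, this is the LCA
LCA = 38


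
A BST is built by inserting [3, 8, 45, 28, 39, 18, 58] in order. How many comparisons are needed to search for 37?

Search path for 37: 3 -> 8 -> 45 -> 28 -> 39
Found: False
Comparisons: 5


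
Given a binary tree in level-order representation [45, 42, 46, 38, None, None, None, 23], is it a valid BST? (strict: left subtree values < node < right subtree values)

Level-order array: [45, 42, 46, 38, None, None, None, 23]
Validate using subtree bounds (lo, hi): at each node, require lo < value < hi,
then recurse left with hi=value and right with lo=value.
Preorder trace (stopping at first violation):
  at node 45 with bounds (-inf, +inf): OK
  at node 42 with bounds (-inf, 45): OK
  at node 38 with bounds (-inf, 42): OK
  at node 23 with bounds (-inf, 38): OK
  at node 46 with bounds (45, +inf): OK
No violation found at any node.
Result: Valid BST


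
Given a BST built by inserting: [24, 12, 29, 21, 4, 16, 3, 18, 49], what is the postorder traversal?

Tree insertion order: [24, 12, 29, 21, 4, 16, 3, 18, 49]
Tree (level-order array): [24, 12, 29, 4, 21, None, 49, 3, None, 16, None, None, None, None, None, None, 18]
Postorder traversal: [3, 4, 18, 16, 21, 12, 49, 29, 24]


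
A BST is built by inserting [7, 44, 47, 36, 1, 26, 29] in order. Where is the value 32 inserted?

Starting tree (level order): [7, 1, 44, None, None, 36, 47, 26, None, None, None, None, 29]
Insertion path: 7 -> 44 -> 36 -> 26 -> 29
Result: insert 32 as right child of 29
Final tree (level order): [7, 1, 44, None, None, 36, 47, 26, None, None, None, None, 29, None, 32]


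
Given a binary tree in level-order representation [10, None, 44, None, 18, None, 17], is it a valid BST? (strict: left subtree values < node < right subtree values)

Level-order array: [10, None, 44, None, 18, None, 17]
Validate using subtree bounds (lo, hi): at each node, require lo < value < hi,
then recurse left with hi=value and right with lo=value.
Preorder trace (stopping at first violation):
  at node 10 with bounds (-inf, +inf): OK
  at node 44 with bounds (10, +inf): OK
  at node 18 with bounds (44, +inf): VIOLATION
Node 18 violates its bound: not (44 < 18 < +inf).
Result: Not a valid BST


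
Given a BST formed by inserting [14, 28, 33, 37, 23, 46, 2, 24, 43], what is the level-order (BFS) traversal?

Tree insertion order: [14, 28, 33, 37, 23, 46, 2, 24, 43]
Tree (level-order array): [14, 2, 28, None, None, 23, 33, None, 24, None, 37, None, None, None, 46, 43]
BFS from the root, enqueuing left then right child of each popped node:
  queue [14] -> pop 14, enqueue [2, 28], visited so far: [14]
  queue [2, 28] -> pop 2, enqueue [none], visited so far: [14, 2]
  queue [28] -> pop 28, enqueue [23, 33], visited so far: [14, 2, 28]
  queue [23, 33] -> pop 23, enqueue [24], visited so far: [14, 2, 28, 23]
  queue [33, 24] -> pop 33, enqueue [37], visited so far: [14, 2, 28, 23, 33]
  queue [24, 37] -> pop 24, enqueue [none], visited so far: [14, 2, 28, 23, 33, 24]
  queue [37] -> pop 37, enqueue [46], visited so far: [14, 2, 28, 23, 33, 24, 37]
  queue [46] -> pop 46, enqueue [43], visited so far: [14, 2, 28, 23, 33, 24, 37, 46]
  queue [43] -> pop 43, enqueue [none], visited so far: [14, 2, 28, 23, 33, 24, 37, 46, 43]
Result: [14, 2, 28, 23, 33, 24, 37, 46, 43]


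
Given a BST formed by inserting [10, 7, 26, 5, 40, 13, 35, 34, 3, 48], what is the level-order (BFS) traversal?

Tree insertion order: [10, 7, 26, 5, 40, 13, 35, 34, 3, 48]
Tree (level-order array): [10, 7, 26, 5, None, 13, 40, 3, None, None, None, 35, 48, None, None, 34]
BFS from the root, enqueuing left then right child of each popped node:
  queue [10] -> pop 10, enqueue [7, 26], visited so far: [10]
  queue [7, 26] -> pop 7, enqueue [5], visited so far: [10, 7]
  queue [26, 5] -> pop 26, enqueue [13, 40], visited so far: [10, 7, 26]
  queue [5, 13, 40] -> pop 5, enqueue [3], visited so far: [10, 7, 26, 5]
  queue [13, 40, 3] -> pop 13, enqueue [none], visited so far: [10, 7, 26, 5, 13]
  queue [40, 3] -> pop 40, enqueue [35, 48], visited so far: [10, 7, 26, 5, 13, 40]
  queue [3, 35, 48] -> pop 3, enqueue [none], visited so far: [10, 7, 26, 5, 13, 40, 3]
  queue [35, 48] -> pop 35, enqueue [34], visited so far: [10, 7, 26, 5, 13, 40, 3, 35]
  queue [48, 34] -> pop 48, enqueue [none], visited so far: [10, 7, 26, 5, 13, 40, 3, 35, 48]
  queue [34] -> pop 34, enqueue [none], visited so far: [10, 7, 26, 5, 13, 40, 3, 35, 48, 34]
Result: [10, 7, 26, 5, 13, 40, 3, 35, 48, 34]


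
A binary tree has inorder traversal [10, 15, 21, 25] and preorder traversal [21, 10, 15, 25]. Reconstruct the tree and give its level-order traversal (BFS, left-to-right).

Inorder:  [10, 15, 21, 25]
Preorder: [21, 10, 15, 25]
Algorithm: preorder visits root first, so consume preorder in order;
for each root, split the current inorder slice at that value into
left-subtree inorder and right-subtree inorder, then recurse.
Recursive splits:
  root=21; inorder splits into left=[10, 15], right=[25]
  root=10; inorder splits into left=[], right=[15]
  root=15; inorder splits into left=[], right=[]
  root=25; inorder splits into left=[], right=[]
Reconstructed level-order: [21, 10, 25, 15]


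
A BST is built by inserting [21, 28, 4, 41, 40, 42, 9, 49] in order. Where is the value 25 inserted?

Starting tree (level order): [21, 4, 28, None, 9, None, 41, None, None, 40, 42, None, None, None, 49]
Insertion path: 21 -> 28
Result: insert 25 as left child of 28
Final tree (level order): [21, 4, 28, None, 9, 25, 41, None, None, None, None, 40, 42, None, None, None, 49]


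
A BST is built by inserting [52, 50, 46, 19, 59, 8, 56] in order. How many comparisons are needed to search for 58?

Search path for 58: 52 -> 59 -> 56
Found: False
Comparisons: 3


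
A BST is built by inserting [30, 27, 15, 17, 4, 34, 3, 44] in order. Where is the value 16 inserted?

Starting tree (level order): [30, 27, 34, 15, None, None, 44, 4, 17, None, None, 3]
Insertion path: 30 -> 27 -> 15 -> 17
Result: insert 16 as left child of 17
Final tree (level order): [30, 27, 34, 15, None, None, 44, 4, 17, None, None, 3, None, 16]


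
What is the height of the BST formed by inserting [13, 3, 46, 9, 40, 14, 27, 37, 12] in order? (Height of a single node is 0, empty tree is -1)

Insertion order: [13, 3, 46, 9, 40, 14, 27, 37, 12]
Tree (level-order array): [13, 3, 46, None, 9, 40, None, None, 12, 14, None, None, None, None, 27, None, 37]
Compute height bottom-up (empty subtree = -1):
  height(12) = 1 + max(-1, -1) = 0
  height(9) = 1 + max(-1, 0) = 1
  height(3) = 1 + max(-1, 1) = 2
  height(37) = 1 + max(-1, -1) = 0
  height(27) = 1 + max(-1, 0) = 1
  height(14) = 1 + max(-1, 1) = 2
  height(40) = 1 + max(2, -1) = 3
  height(46) = 1 + max(3, -1) = 4
  height(13) = 1 + max(2, 4) = 5
Height = 5


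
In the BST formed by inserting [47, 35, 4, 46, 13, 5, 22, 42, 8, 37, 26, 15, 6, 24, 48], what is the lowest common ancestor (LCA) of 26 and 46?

Tree insertion order: [47, 35, 4, 46, 13, 5, 22, 42, 8, 37, 26, 15, 6, 24, 48]
Tree (level-order array): [47, 35, 48, 4, 46, None, None, None, 13, 42, None, 5, 22, 37, None, None, 8, 15, 26, None, None, 6, None, None, None, 24]
In a BST, the LCA of p=26, q=46 is the first node v on the
root-to-leaf path with p <= v <= q (go left if both < v, right if both > v).
Walk from root:
  at 47: both 26 and 46 < 47, go left
  at 35: 26 <= 35 <= 46, this is the LCA
LCA = 35


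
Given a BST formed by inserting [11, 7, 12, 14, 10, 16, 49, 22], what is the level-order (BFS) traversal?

Tree insertion order: [11, 7, 12, 14, 10, 16, 49, 22]
Tree (level-order array): [11, 7, 12, None, 10, None, 14, None, None, None, 16, None, 49, 22]
BFS from the root, enqueuing left then right child of each popped node:
  queue [11] -> pop 11, enqueue [7, 12], visited so far: [11]
  queue [7, 12] -> pop 7, enqueue [10], visited so far: [11, 7]
  queue [12, 10] -> pop 12, enqueue [14], visited so far: [11, 7, 12]
  queue [10, 14] -> pop 10, enqueue [none], visited so far: [11, 7, 12, 10]
  queue [14] -> pop 14, enqueue [16], visited so far: [11, 7, 12, 10, 14]
  queue [16] -> pop 16, enqueue [49], visited so far: [11, 7, 12, 10, 14, 16]
  queue [49] -> pop 49, enqueue [22], visited so far: [11, 7, 12, 10, 14, 16, 49]
  queue [22] -> pop 22, enqueue [none], visited so far: [11, 7, 12, 10, 14, 16, 49, 22]
Result: [11, 7, 12, 10, 14, 16, 49, 22]


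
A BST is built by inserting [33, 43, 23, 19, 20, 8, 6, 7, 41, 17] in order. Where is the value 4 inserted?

Starting tree (level order): [33, 23, 43, 19, None, 41, None, 8, 20, None, None, 6, 17, None, None, None, 7]
Insertion path: 33 -> 23 -> 19 -> 8 -> 6
Result: insert 4 as left child of 6
Final tree (level order): [33, 23, 43, 19, None, 41, None, 8, 20, None, None, 6, 17, None, None, 4, 7]


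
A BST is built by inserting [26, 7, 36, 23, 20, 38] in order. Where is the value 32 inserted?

Starting tree (level order): [26, 7, 36, None, 23, None, 38, 20]
Insertion path: 26 -> 36
Result: insert 32 as left child of 36
Final tree (level order): [26, 7, 36, None, 23, 32, 38, 20]


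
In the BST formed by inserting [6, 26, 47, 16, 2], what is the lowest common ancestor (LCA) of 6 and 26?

Tree insertion order: [6, 26, 47, 16, 2]
Tree (level-order array): [6, 2, 26, None, None, 16, 47]
In a BST, the LCA of p=6, q=26 is the first node v on the
root-to-leaf path with p <= v <= q (go left if both < v, right if both > v).
Walk from root:
  at 6: 6 <= 6 <= 26, this is the LCA
LCA = 6


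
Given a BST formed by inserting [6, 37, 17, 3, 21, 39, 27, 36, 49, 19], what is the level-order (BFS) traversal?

Tree insertion order: [6, 37, 17, 3, 21, 39, 27, 36, 49, 19]
Tree (level-order array): [6, 3, 37, None, None, 17, 39, None, 21, None, 49, 19, 27, None, None, None, None, None, 36]
BFS from the root, enqueuing left then right child of each popped node:
  queue [6] -> pop 6, enqueue [3, 37], visited so far: [6]
  queue [3, 37] -> pop 3, enqueue [none], visited so far: [6, 3]
  queue [37] -> pop 37, enqueue [17, 39], visited so far: [6, 3, 37]
  queue [17, 39] -> pop 17, enqueue [21], visited so far: [6, 3, 37, 17]
  queue [39, 21] -> pop 39, enqueue [49], visited so far: [6, 3, 37, 17, 39]
  queue [21, 49] -> pop 21, enqueue [19, 27], visited so far: [6, 3, 37, 17, 39, 21]
  queue [49, 19, 27] -> pop 49, enqueue [none], visited so far: [6, 3, 37, 17, 39, 21, 49]
  queue [19, 27] -> pop 19, enqueue [none], visited so far: [6, 3, 37, 17, 39, 21, 49, 19]
  queue [27] -> pop 27, enqueue [36], visited so far: [6, 3, 37, 17, 39, 21, 49, 19, 27]
  queue [36] -> pop 36, enqueue [none], visited so far: [6, 3, 37, 17, 39, 21, 49, 19, 27, 36]
Result: [6, 3, 37, 17, 39, 21, 49, 19, 27, 36]


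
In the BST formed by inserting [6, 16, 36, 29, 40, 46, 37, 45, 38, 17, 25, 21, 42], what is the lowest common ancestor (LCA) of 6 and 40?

Tree insertion order: [6, 16, 36, 29, 40, 46, 37, 45, 38, 17, 25, 21, 42]
Tree (level-order array): [6, None, 16, None, 36, 29, 40, 17, None, 37, 46, None, 25, None, 38, 45, None, 21, None, None, None, 42]
In a BST, the LCA of p=6, q=40 is the first node v on the
root-to-leaf path with p <= v <= q (go left if both < v, right if both > v).
Walk from root:
  at 6: 6 <= 6 <= 40, this is the LCA
LCA = 6


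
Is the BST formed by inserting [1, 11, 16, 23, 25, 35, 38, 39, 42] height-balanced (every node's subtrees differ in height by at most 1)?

Tree (level-order array): [1, None, 11, None, 16, None, 23, None, 25, None, 35, None, 38, None, 39, None, 42]
Definition: a tree is height-balanced if, at every node, |h(left) - h(right)| <= 1 (empty subtree has height -1).
Bottom-up per-node check:
  node 42: h_left=-1, h_right=-1, diff=0 [OK], height=0
  node 39: h_left=-1, h_right=0, diff=1 [OK], height=1
  node 38: h_left=-1, h_right=1, diff=2 [FAIL (|-1-1|=2 > 1)], height=2
  node 35: h_left=-1, h_right=2, diff=3 [FAIL (|-1-2|=3 > 1)], height=3
  node 25: h_left=-1, h_right=3, diff=4 [FAIL (|-1-3|=4 > 1)], height=4
  node 23: h_left=-1, h_right=4, diff=5 [FAIL (|-1-4|=5 > 1)], height=5
  node 16: h_left=-1, h_right=5, diff=6 [FAIL (|-1-5|=6 > 1)], height=6
  node 11: h_left=-1, h_right=6, diff=7 [FAIL (|-1-6|=7 > 1)], height=7
  node 1: h_left=-1, h_right=7, diff=8 [FAIL (|-1-7|=8 > 1)], height=8
Node 38 violates the condition: |-1 - 1| = 2 > 1.
Result: Not balanced


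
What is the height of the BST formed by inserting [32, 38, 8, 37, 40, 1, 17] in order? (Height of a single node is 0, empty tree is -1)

Insertion order: [32, 38, 8, 37, 40, 1, 17]
Tree (level-order array): [32, 8, 38, 1, 17, 37, 40]
Compute height bottom-up (empty subtree = -1):
  height(1) = 1 + max(-1, -1) = 0
  height(17) = 1 + max(-1, -1) = 0
  height(8) = 1 + max(0, 0) = 1
  height(37) = 1 + max(-1, -1) = 0
  height(40) = 1 + max(-1, -1) = 0
  height(38) = 1 + max(0, 0) = 1
  height(32) = 1 + max(1, 1) = 2
Height = 2


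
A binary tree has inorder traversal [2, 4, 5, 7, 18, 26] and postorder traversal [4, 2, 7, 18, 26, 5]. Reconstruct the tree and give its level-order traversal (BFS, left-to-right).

Inorder:   [2, 4, 5, 7, 18, 26]
Postorder: [4, 2, 7, 18, 26, 5]
Algorithm: postorder visits root last, so walk postorder right-to-left;
each value is the root of the current inorder slice — split it at that
value, recurse on the right subtree first, then the left.
Recursive splits:
  root=5; inorder splits into left=[2, 4], right=[7, 18, 26]
  root=26; inorder splits into left=[7, 18], right=[]
  root=18; inorder splits into left=[7], right=[]
  root=7; inorder splits into left=[], right=[]
  root=2; inorder splits into left=[], right=[4]
  root=4; inorder splits into left=[], right=[]
Reconstructed level-order: [5, 2, 26, 4, 18, 7]
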